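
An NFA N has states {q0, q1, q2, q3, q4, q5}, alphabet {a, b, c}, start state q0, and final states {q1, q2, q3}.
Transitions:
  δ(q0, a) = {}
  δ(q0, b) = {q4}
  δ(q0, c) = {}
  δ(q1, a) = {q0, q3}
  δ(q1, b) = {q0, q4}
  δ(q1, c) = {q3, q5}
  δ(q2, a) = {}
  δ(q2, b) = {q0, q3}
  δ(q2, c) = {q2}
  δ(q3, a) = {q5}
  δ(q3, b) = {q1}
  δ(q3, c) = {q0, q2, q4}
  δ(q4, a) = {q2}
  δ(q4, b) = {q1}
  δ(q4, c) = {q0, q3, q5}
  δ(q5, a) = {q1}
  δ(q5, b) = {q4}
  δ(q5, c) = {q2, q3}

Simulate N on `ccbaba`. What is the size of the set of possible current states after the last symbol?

0

Start: {q0}
read c: {}
The reachable set is empty and stays empty for the remaining 5 symbols.
Final reachable set {} has 0 states.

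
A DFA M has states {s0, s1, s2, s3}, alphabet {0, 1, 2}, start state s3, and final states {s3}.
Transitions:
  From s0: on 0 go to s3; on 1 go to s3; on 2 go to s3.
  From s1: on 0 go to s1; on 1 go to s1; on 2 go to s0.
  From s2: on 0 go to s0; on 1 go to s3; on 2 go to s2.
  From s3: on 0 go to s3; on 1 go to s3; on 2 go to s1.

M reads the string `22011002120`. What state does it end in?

s3

s3 --2--> s1
s1 --2--> s0
s0 --0--> s3
s3 --1--> s3
s3 --1--> s3
s3 --0--> s3
s3 --0--> s3
s3 --2--> s1
s1 --1--> s1
s1 --2--> s0
s0 --0--> s3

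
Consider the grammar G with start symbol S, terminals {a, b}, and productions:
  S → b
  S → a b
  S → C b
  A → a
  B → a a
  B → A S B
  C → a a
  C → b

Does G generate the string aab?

yes

S ⇒ Cb ⇒ aab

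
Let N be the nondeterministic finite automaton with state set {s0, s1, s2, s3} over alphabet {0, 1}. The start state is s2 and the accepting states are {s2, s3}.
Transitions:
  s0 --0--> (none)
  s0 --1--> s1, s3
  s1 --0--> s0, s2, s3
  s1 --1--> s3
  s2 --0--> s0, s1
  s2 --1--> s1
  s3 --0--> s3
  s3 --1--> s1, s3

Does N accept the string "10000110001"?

Start: {s2}
read 1: {s1}
read 0: {s0, s2, s3}
read 0: {s0, s1, s3}
read 0: {s0, s2, s3}
read 0: {s0, s1, s3}
read 1: {s1, s3}
read 1: {s1, s3}
read 0: {s0, s2, s3}
read 0: {s0, s1, s3}
read 0: {s0, s2, s3}
read 1: {s1, s3}
Reachable ∩ accepting = {s3} — nonempty.

accepted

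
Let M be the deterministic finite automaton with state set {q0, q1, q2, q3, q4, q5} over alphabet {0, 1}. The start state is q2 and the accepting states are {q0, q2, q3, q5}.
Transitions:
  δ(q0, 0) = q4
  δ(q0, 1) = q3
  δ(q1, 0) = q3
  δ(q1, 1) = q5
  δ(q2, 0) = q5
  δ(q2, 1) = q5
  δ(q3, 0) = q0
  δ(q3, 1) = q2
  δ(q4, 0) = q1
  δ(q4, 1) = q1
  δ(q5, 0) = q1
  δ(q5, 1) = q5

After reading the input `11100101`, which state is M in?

q5

q2 --1--> q5
q5 --1--> q5
q5 --1--> q5
q5 --0--> q1
q1 --0--> q3
q3 --1--> q2
q2 --0--> q5
q5 --1--> q5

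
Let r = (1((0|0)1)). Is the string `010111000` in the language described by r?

no

No split of 010111000 into u·v has 1 matching u and ((0|0)1) matching v.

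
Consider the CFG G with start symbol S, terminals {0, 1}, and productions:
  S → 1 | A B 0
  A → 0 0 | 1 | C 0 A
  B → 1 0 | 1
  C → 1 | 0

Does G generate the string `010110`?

no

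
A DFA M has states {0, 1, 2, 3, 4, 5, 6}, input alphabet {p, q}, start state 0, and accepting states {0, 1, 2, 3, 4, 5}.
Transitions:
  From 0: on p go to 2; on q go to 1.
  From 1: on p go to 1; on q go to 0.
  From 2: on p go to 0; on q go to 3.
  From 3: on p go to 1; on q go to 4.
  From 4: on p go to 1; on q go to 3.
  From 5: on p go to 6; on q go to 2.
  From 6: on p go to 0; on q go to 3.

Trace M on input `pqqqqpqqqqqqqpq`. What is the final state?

0 --p--> 2
2 --q--> 3
3 --q--> 4
4 --q--> 3
3 --q--> 4
4 --p--> 1
1 --q--> 0
0 --q--> 1
1 --q--> 0
0 --q--> 1
1 --q--> 0
0 --q--> 1
1 --q--> 0
0 --p--> 2
2 --q--> 3

3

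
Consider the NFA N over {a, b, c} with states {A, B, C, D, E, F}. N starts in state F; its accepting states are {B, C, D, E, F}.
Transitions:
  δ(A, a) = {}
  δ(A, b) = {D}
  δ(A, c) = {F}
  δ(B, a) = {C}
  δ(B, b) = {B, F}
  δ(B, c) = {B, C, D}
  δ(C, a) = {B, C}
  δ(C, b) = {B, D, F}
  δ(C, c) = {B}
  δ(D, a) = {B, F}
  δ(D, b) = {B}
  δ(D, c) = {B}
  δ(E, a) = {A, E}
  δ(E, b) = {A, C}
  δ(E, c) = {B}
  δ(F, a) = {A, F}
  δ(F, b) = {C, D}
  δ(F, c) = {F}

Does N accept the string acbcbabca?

Start: {F}
read a: {A, F}
read c: {F}
read b: {C, D}
read c: {B}
read b: {B, F}
read a: {A, C, F}
read b: {B, C, D, F}
read c: {B, C, D, F}
read a: {A, B, C, F}
Reachable ∩ accepting = {B, C, F} — nonempty.

accepted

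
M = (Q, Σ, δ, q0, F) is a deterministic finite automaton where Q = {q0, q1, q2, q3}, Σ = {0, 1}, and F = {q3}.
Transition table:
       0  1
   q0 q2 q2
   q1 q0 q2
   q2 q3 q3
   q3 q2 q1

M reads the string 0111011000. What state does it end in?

q3

q0 --0--> q2
q2 --1--> q3
q3 --1--> q1
q1 --1--> q2
q2 --0--> q3
q3 --1--> q1
q1 --1--> q2
q2 --0--> q3
q3 --0--> q2
q2 --0--> q3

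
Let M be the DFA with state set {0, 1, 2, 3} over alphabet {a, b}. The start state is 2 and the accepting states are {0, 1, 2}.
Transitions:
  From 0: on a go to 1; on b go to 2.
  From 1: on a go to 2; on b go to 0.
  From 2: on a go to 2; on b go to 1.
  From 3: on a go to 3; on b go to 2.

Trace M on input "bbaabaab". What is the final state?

2 --b--> 1
1 --b--> 0
0 --a--> 1
1 --a--> 2
2 --b--> 1
1 --a--> 2
2 --a--> 2
2 --b--> 1

1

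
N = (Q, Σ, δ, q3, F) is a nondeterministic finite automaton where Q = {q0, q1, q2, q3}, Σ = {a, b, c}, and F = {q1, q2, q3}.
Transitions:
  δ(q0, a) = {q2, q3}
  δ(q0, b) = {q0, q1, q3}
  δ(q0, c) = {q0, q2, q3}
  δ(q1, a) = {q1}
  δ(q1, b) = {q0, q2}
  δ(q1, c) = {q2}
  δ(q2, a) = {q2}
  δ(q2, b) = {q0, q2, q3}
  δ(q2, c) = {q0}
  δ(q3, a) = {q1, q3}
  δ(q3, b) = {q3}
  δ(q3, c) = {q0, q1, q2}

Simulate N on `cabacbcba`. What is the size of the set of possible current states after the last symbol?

Start: {q3}
read c: {q0, q1, q2}
read a: {q1, q2, q3}
read b: {q0, q2, q3}
read a: {q1, q2, q3}
read c: {q0, q1, q2}
read b: {q0, q1, q2, q3}
read c: {q0, q1, q2, q3}
read b: {q0, q1, q2, q3}
read a: {q1, q2, q3}
Final reachable set {q1, q2, q3} has 3 states.

3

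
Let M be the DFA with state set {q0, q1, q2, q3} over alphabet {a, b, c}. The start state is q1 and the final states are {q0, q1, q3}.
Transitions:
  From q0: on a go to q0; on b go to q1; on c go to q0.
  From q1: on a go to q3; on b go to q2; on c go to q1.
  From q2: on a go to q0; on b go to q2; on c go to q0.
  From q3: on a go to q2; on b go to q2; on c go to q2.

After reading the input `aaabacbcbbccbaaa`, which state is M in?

q1 --a--> q3
q3 --a--> q2
q2 --a--> q0
q0 --b--> q1
q1 --a--> q3
q3 --c--> q2
q2 --b--> q2
q2 --c--> q0
q0 --b--> q1
q1 --b--> q2
q2 --c--> q0
q0 --c--> q0
q0 --b--> q1
q1 --a--> q3
q3 --a--> q2
q2 --a--> q0

q0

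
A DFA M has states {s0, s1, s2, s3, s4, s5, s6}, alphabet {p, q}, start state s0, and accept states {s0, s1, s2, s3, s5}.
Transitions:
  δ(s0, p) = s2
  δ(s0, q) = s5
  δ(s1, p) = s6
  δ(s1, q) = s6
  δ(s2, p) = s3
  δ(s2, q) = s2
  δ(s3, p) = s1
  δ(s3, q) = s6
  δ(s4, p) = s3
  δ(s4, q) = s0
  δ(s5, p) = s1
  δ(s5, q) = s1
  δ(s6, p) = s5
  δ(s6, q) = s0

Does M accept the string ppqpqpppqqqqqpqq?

s0 --p--> s2
s2 --p--> s3
s3 --q--> s6
s6 --p--> s5
s5 --q--> s1
s1 --p--> s6
s6 --p--> s5
s5 --p--> s1
s1 --q--> s6
s6 --q--> s0
s0 --q--> s5
s5 --q--> s1
s1 --q--> s6
s6 --p--> s5
s5 --q--> s1
s1 --q--> s6
End in state s6, which is not an accepting state.

rejected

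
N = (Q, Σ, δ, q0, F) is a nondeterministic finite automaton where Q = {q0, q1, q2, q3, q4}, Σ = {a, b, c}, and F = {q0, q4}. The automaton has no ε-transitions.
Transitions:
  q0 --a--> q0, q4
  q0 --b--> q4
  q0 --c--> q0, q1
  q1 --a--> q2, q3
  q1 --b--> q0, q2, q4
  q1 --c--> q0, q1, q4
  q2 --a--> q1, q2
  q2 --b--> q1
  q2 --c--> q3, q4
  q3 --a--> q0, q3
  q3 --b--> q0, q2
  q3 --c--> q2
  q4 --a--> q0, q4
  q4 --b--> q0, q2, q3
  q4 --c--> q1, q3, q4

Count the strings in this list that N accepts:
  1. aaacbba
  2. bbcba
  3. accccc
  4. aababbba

aaacbba: accepted
bbcba: accepted
accccc: accepted
aababbba: accepted

4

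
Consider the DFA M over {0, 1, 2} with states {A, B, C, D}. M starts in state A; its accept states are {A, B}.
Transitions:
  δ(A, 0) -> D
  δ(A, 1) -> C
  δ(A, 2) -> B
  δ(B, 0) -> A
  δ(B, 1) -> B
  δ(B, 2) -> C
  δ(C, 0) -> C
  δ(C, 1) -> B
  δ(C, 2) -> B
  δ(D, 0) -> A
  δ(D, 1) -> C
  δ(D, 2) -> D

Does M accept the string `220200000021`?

A --2--> B
B --2--> C
C --0--> C
C --2--> B
B --0--> A
A --0--> D
D --0--> A
A --0--> D
D --0--> A
A --0--> D
D --2--> D
D --1--> C
End in state C, which is not an accepting state.

rejected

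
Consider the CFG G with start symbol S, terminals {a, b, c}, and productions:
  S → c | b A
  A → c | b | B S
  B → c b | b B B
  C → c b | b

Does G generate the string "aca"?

no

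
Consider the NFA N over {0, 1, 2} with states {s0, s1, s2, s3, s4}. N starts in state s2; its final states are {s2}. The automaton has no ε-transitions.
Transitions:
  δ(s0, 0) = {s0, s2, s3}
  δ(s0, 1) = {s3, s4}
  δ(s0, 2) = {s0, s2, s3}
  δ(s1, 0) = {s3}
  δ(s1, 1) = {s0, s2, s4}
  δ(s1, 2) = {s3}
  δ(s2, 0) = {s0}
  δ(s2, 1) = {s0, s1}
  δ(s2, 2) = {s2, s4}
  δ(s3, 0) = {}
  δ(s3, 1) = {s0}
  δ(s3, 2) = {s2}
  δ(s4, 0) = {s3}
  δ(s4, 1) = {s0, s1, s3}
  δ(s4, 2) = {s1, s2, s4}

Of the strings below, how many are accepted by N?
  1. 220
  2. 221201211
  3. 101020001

1

220: rejected
221201211: accepted
101020001: rejected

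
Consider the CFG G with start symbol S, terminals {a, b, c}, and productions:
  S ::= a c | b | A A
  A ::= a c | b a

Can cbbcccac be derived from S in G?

no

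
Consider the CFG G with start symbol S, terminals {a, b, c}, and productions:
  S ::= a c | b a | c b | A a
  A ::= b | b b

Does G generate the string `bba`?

S ⇒ Aa ⇒ bba

yes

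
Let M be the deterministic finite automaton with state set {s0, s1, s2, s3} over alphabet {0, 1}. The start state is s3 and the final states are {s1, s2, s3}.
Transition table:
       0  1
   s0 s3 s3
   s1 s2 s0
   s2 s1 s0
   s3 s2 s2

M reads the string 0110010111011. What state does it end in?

s3

s3 --0--> s2
s2 --1--> s0
s0 --1--> s3
s3 --0--> s2
s2 --0--> s1
s1 --1--> s0
s0 --0--> s3
s3 --1--> s2
s2 --1--> s0
s0 --1--> s3
s3 --0--> s2
s2 --1--> s0
s0 --1--> s3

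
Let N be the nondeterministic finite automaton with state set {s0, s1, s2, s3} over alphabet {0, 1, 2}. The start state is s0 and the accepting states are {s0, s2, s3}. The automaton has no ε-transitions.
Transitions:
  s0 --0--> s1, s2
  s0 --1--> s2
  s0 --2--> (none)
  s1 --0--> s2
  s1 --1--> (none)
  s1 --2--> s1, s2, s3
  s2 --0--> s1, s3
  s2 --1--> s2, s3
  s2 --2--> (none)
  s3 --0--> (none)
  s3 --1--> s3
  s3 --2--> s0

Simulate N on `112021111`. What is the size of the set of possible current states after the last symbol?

Start: {s0}
read 1: {s2}
read 1: {s2, s3}
read 2: {s0}
read 0: {s1, s2}
read 2: {s1, s2, s3}
read 1: {s2, s3}
read 1: {s2, s3}
read 1: {s2, s3}
read 1: {s2, s3}
Final reachable set {s2, s3} has 2 states.

2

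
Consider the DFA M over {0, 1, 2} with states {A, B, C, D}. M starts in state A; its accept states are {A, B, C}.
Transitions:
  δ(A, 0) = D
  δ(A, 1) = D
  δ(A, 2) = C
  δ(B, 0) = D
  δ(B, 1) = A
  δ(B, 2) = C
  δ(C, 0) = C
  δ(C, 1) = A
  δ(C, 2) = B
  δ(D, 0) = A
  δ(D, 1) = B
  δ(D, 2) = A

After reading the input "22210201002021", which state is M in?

A

A --2--> C
C --2--> B
B --2--> C
C --1--> A
A --0--> D
D --2--> A
A --0--> D
D --1--> B
B --0--> D
D --0--> A
A --2--> C
C --0--> C
C --2--> B
B --1--> A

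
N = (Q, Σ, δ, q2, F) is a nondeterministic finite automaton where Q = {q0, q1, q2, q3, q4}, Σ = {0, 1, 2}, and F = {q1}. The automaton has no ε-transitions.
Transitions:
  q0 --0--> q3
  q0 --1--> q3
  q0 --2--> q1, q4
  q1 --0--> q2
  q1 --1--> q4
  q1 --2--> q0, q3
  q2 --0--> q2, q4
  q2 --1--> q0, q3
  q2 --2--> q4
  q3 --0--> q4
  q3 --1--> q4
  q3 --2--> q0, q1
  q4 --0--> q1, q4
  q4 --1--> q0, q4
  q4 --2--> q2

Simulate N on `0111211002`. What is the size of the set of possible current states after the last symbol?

4

Start: {q2}
read 0: {q2, q4}
read 1: {q0, q3, q4}
read 1: {q0, q3, q4}
read 1: {q0, q3, q4}
read 2: {q0, q1, q2, q4}
read 1: {q0, q3, q4}
read 1: {q0, q3, q4}
read 0: {q1, q3, q4}
read 0: {q1, q2, q4}
read 2: {q0, q2, q3, q4}
Final reachable set {q0, q2, q3, q4} has 4 states.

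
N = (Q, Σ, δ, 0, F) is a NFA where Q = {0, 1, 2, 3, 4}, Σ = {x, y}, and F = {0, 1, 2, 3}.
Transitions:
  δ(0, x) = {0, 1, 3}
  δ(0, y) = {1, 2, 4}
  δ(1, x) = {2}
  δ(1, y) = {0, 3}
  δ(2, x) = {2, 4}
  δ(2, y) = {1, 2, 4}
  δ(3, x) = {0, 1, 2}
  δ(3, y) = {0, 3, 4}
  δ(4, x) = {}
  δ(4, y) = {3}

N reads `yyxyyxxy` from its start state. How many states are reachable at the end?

5

Start: {0}
read y: {1, 2, 4}
read y: {0, 1, 2, 3, 4}
read x: {0, 1, 2, 3, 4}
read y: {0, 1, 2, 3, 4}
read y: {0, 1, 2, 3, 4}
read x: {0, 1, 2, 3, 4}
read x: {0, 1, 2, 3, 4}
read y: {0, 1, 2, 3, 4}
Final reachable set {0, 1, 2, 3, 4} has 5 states.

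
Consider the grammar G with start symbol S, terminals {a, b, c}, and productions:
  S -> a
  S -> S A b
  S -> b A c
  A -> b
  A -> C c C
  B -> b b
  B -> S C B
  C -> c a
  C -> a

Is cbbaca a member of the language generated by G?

no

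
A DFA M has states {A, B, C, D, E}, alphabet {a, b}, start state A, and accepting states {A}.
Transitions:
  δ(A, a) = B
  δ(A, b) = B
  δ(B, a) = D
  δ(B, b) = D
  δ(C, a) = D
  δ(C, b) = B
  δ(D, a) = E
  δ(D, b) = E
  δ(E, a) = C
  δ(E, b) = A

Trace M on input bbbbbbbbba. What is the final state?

D

A --b--> B
B --b--> D
D --b--> E
E --b--> A
A --b--> B
B --b--> D
D --b--> E
E --b--> A
A --b--> B
B --a--> D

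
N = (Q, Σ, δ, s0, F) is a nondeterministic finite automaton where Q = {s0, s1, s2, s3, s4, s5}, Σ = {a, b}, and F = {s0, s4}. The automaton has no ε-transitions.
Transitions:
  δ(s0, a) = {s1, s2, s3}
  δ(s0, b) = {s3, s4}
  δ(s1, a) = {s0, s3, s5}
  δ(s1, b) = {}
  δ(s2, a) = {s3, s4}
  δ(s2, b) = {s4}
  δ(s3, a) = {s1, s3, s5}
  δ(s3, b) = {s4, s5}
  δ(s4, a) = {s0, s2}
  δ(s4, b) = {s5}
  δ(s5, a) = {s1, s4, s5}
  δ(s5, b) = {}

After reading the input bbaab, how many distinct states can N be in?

Start: {s0}
read b: {s3, s4}
read b: {s4, s5}
read a: {s0, s1, s2, s4, s5}
read a: {s0, s1, s2, s3, s4, s5}
read b: {s3, s4, s5}
Final reachable set {s3, s4, s5} has 3 states.

3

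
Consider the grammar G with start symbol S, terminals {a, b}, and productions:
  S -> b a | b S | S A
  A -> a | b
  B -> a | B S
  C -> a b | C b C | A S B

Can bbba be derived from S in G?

yes

S ⇒ bS ⇒ bbS ⇒ bbba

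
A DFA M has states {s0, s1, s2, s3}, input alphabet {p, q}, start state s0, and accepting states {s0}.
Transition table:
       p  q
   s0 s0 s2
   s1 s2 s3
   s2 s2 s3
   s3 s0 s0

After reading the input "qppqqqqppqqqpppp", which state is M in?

s0

s0 --q--> s2
s2 --p--> s2
s2 --p--> s2
s2 --q--> s3
s3 --q--> s0
s0 --q--> s2
s2 --q--> s3
s3 --p--> s0
s0 --p--> s0
s0 --q--> s2
s2 --q--> s3
s3 --q--> s0
s0 --p--> s0
s0 --p--> s0
s0 --p--> s0
s0 --p--> s0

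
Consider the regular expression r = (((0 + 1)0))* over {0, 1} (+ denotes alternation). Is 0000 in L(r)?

Split into 2 pieces 00 · 00; each matches ((0+1)0).

yes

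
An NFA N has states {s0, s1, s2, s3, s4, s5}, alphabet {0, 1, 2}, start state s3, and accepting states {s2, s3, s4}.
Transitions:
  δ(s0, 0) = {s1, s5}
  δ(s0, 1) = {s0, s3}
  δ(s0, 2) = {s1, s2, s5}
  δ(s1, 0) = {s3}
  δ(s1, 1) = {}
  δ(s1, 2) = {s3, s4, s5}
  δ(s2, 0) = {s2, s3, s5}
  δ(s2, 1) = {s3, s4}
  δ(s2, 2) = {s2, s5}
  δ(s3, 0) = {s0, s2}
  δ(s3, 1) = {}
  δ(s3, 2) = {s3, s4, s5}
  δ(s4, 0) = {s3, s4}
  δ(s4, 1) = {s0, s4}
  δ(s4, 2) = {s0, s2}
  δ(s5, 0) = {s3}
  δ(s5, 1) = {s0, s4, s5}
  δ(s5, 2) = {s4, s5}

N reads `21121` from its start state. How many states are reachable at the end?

Start: {s3}
read 2: {s3, s4, s5}
read 1: {s0, s4, s5}
read 1: {s0, s3, s4, s5}
read 2: {s0, s1, s2, s3, s4, s5}
read 1: {s0, s3, s4, s5}
Final reachable set {s0, s3, s4, s5} has 4 states.

4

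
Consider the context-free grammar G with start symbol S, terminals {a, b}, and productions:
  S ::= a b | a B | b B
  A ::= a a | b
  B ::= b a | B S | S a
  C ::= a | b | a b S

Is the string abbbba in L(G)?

no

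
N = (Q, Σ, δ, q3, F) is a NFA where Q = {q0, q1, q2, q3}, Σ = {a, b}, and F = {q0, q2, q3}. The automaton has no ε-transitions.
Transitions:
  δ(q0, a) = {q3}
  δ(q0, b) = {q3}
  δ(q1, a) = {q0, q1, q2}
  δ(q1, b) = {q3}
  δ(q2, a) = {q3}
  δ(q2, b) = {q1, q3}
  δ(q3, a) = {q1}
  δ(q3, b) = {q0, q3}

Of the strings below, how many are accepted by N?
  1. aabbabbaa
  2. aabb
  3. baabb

3

aabbabbaa: accepted
aabb: accepted
baabb: accepted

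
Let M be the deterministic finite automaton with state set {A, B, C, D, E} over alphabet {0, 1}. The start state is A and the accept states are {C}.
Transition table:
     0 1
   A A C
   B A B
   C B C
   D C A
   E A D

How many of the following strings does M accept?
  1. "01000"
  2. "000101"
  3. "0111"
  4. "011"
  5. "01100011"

3

"01000": rejected
"000101": rejected
"0111": accepted
"011": accepted
"01100011": accepted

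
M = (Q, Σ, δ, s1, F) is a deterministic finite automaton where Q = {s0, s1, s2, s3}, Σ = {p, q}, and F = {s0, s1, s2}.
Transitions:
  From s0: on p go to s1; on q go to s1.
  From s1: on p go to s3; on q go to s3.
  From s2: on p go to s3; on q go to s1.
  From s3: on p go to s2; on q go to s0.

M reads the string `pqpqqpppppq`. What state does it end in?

s1 --p--> s3
s3 --q--> s0
s0 --p--> s1
s1 --q--> s3
s3 --q--> s0
s0 --p--> s1
s1 --p--> s3
s3 --p--> s2
s2 --p--> s3
s3 --p--> s2
s2 --q--> s1

s1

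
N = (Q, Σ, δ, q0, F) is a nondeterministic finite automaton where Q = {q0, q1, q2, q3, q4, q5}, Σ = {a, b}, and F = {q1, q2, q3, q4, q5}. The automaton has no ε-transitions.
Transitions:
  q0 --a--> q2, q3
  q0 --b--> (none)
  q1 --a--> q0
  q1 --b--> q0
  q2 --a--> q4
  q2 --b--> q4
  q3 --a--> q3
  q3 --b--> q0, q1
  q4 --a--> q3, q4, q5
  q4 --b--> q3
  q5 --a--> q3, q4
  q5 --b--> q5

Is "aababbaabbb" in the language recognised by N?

rejected

Start: {q0}
read a: {q2, q3}
read a: {q3, q4}
read b: {q0, q1, q3}
read a: {q0, q2, q3}
read b: {q0, q1, q4}
read b: {q0, q3}
read a: {q2, q3}
read a: {q3, q4}
read b: {q0, q1, q3}
read b: {q0, q1}
read b: {q0}
Reachable ∩ accepting = {} — empty.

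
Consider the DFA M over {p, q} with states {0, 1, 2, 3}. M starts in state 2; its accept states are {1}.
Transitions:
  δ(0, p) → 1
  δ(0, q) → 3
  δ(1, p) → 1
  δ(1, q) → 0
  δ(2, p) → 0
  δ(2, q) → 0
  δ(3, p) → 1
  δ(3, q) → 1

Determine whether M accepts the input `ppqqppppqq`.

2 --p--> 0
0 --p--> 1
1 --q--> 0
0 --q--> 3
3 --p--> 1
1 --p--> 1
1 --p--> 1
1 --p--> 1
1 --q--> 0
0 --q--> 3
End in state 3, which is not an accepting state.

rejected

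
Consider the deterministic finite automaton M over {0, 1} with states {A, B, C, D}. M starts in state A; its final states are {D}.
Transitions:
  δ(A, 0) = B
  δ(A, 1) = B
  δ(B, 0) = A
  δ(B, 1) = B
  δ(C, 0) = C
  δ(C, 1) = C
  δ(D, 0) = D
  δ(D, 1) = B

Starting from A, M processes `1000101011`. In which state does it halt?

B

A --1--> B
B --0--> A
A --0--> B
B --0--> A
A --1--> B
B --0--> A
A --1--> B
B --0--> A
A --1--> B
B --1--> B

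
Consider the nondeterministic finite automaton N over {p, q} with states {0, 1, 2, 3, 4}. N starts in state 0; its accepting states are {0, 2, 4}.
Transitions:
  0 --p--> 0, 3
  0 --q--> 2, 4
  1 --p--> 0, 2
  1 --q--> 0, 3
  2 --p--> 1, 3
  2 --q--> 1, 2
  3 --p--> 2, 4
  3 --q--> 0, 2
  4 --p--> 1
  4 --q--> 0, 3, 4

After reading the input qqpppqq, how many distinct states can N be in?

Start: {0}
read q: {2, 4}
read q: {0, 1, 2, 3, 4}
read p: {0, 1, 2, 3, 4}
read p: {0, 1, 2, 3, 4}
read p: {0, 1, 2, 3, 4}
read q: {0, 1, 2, 3, 4}
read q: {0, 1, 2, 3, 4}
Final reachable set {0, 1, 2, 3, 4} has 5 states.

5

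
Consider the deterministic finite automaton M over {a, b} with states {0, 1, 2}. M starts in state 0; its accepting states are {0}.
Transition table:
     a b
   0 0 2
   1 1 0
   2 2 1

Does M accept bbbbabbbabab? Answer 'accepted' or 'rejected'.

accepted

0 --b--> 2
2 --b--> 1
1 --b--> 0
0 --b--> 2
2 --a--> 2
2 --b--> 1
1 --b--> 0
0 --b--> 2
2 --a--> 2
2 --b--> 1
1 --a--> 1
1 --b--> 0
End in state 0, which is an accepting state.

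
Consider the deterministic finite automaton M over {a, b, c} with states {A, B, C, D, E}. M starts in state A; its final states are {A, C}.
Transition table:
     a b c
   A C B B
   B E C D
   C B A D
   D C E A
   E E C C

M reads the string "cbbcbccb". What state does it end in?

B

A --c--> B
B --b--> C
C --b--> A
A --c--> B
B --b--> C
C --c--> D
D --c--> A
A --b--> B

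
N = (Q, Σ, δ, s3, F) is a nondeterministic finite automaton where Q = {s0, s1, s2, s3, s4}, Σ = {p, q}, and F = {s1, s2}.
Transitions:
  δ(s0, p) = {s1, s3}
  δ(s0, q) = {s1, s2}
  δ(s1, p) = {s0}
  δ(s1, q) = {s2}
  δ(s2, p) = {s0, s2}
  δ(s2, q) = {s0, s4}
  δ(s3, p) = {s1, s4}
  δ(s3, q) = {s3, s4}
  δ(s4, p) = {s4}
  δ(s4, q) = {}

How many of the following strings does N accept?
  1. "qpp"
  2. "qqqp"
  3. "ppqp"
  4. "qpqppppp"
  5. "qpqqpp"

"qpp": rejected
"qqqp": accepted
"ppqp": accepted
"qpqppppp": accepted
"qpqqpp": accepted

4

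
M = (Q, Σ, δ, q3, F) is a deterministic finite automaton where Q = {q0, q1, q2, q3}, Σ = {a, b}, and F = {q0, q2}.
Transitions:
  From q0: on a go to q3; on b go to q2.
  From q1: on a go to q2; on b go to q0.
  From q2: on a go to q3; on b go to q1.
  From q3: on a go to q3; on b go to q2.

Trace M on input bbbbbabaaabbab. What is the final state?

q3 --b--> q2
q2 --b--> q1
q1 --b--> q0
q0 --b--> q2
q2 --b--> q1
q1 --a--> q2
q2 --b--> q1
q1 --a--> q2
q2 --a--> q3
q3 --a--> q3
q3 --b--> q2
q2 --b--> q1
q1 --a--> q2
q2 --b--> q1

q1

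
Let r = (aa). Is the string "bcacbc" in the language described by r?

no

No split of bcacbc into u·v has a matching u and a matching v.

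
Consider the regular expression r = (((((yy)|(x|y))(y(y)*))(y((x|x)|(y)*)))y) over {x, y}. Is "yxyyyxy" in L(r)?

no

No split of yxyyyxy into u·v has ((((yy)|(x|y))(y(y)*))(y((x|x)|(y)*))) matching u and y matching v.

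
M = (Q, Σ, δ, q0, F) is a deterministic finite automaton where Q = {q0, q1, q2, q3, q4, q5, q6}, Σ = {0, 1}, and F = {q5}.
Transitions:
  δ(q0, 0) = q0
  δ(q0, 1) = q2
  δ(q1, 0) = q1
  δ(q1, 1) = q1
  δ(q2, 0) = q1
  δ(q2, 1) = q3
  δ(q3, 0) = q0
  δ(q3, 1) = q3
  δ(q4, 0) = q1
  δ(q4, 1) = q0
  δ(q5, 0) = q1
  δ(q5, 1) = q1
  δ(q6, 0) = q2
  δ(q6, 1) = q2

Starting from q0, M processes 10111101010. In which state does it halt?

q1

q0 --1--> q2
q2 --0--> q1
q1 --1--> q1
q1 --1--> q1
q1 --1--> q1
q1 --1--> q1
q1 --0--> q1
q1 --1--> q1
q1 --0--> q1
q1 --1--> q1
q1 --0--> q1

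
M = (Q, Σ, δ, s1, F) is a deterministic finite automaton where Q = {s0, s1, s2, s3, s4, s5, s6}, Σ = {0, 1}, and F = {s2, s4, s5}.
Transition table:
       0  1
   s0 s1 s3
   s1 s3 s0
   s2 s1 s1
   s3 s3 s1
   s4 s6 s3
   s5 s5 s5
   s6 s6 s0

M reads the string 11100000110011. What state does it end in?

s1 --1--> s0
s0 --1--> s3
s3 --1--> s1
s1 --0--> s3
s3 --0--> s3
s3 --0--> s3
s3 --0--> s3
s3 --0--> s3
s3 --1--> s1
s1 --1--> s0
s0 --0--> s1
s1 --0--> s3
s3 --1--> s1
s1 --1--> s0

s0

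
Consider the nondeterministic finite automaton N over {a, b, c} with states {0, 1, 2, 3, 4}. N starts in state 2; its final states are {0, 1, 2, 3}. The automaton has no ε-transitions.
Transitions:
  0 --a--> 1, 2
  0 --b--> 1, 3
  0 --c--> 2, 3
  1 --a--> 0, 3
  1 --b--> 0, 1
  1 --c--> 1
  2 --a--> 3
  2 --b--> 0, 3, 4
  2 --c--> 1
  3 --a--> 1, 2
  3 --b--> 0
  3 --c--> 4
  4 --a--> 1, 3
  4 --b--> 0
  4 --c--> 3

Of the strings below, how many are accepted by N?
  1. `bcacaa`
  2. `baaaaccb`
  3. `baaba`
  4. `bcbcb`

`bcacaa`: accepted
`baaaaccb`: accepted
`baaba`: accepted
`bcbcb`: accepted

4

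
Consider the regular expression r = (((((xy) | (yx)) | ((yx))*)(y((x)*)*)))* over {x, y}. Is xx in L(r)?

xx cannot be split into zero or more pieces each matching ((((xy)|(yx))|((yx))*)(y((x)*)*)).

no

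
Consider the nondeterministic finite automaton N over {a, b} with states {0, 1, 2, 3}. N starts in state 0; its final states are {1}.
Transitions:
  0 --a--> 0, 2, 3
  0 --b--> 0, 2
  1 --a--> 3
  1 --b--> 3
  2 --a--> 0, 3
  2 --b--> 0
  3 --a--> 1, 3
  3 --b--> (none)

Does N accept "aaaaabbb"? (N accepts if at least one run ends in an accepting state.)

rejected

Start: {0}
read a: {0, 2, 3}
read a: {0, 1, 2, 3}
read a: {0, 1, 2, 3}
read a: {0, 1, 2, 3}
read a: {0, 1, 2, 3}
read b: {0, 2, 3}
read b: {0, 2}
read b: {0, 2}
Reachable ∩ accepting = {} — empty.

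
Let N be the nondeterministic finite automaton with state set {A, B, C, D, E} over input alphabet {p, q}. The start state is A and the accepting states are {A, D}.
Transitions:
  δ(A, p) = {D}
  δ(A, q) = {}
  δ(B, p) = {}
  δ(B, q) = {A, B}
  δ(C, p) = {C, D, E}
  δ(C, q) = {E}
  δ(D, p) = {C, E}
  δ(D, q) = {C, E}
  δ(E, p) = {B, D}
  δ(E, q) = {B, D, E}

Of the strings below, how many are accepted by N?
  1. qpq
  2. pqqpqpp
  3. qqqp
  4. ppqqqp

qpq: rejected
pqqpqpp: accepted
qqqp: rejected
ppqqqp: accepted

2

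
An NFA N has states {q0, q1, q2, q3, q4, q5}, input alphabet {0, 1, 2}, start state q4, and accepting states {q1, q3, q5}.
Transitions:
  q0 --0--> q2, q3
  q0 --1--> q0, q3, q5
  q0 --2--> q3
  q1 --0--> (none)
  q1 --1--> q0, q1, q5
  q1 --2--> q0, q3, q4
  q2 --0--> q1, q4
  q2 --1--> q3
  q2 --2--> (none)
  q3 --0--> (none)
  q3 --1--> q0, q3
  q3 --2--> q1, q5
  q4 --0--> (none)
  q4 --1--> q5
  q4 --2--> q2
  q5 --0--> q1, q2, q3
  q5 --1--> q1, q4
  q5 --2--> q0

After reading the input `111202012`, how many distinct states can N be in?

Start: {q4}
read 1: {q5}
read 1: {q1, q4}
read 1: {q0, q1, q5}
read 2: {q0, q3, q4}
read 0: {q2, q3}
read 2: {q1, q5}
read 0: {q1, q2, q3}
read 1: {q0, q1, q3, q5}
read 2: {q0, q1, q3, q4, q5}
Final reachable set {q0, q1, q3, q4, q5} has 5 states.

5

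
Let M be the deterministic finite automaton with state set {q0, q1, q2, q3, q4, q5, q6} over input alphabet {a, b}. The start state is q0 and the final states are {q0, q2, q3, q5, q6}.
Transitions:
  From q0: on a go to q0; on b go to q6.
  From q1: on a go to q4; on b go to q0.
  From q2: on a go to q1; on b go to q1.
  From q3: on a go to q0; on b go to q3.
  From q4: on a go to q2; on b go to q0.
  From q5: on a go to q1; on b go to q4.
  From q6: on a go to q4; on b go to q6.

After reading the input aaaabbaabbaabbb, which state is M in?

q0 --a--> q0
q0 --a--> q0
q0 --a--> q0
q0 --a--> q0
q0 --b--> q6
q6 --b--> q6
q6 --a--> q4
q4 --a--> q2
q2 --b--> q1
q1 --b--> q0
q0 --a--> q0
q0 --a--> q0
q0 --b--> q6
q6 --b--> q6
q6 --b--> q6

q6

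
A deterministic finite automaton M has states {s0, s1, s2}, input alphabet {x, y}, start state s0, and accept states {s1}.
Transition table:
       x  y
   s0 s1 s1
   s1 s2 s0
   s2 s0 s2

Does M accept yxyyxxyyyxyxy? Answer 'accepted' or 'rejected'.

rejected

s0 --y--> s1
s1 --x--> s2
s2 --y--> s2
s2 --y--> s2
s2 --x--> s0
s0 --x--> s1
s1 --y--> s0
s0 --y--> s1
s1 --y--> s0
s0 --x--> s1
s1 --y--> s0
s0 --x--> s1
s1 --y--> s0
End in state s0, which is not an accepting state.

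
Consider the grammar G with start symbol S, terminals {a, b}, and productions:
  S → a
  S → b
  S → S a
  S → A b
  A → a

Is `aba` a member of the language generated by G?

yes

S ⇒ Sa ⇒ Aba ⇒ aba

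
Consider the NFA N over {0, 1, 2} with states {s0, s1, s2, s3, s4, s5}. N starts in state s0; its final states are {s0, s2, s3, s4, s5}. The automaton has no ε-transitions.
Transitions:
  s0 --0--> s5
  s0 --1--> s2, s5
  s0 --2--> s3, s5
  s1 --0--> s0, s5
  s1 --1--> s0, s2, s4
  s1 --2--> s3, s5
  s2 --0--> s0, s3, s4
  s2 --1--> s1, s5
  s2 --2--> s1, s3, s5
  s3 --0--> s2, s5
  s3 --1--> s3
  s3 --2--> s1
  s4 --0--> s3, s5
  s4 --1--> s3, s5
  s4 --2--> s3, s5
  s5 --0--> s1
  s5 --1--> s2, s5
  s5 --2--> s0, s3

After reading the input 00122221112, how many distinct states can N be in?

Start: {s0}
read 0: {s5}
read 0: {s1}
read 1: {s0, s2, s4}
read 2: {s1, s3, s5}
read 2: {s0, s1, s3, s5}
read 2: {s0, s1, s3, s5}
read 2: {s0, s1, s3, s5}
read 1: {s0, s2, s3, s4, s5}
read 1: {s1, s2, s3, s5}
read 1: {s0, s1, s2, s3, s4, s5}
read 2: {s0, s1, s3, s5}
Final reachable set {s0, s1, s3, s5} has 4 states.

4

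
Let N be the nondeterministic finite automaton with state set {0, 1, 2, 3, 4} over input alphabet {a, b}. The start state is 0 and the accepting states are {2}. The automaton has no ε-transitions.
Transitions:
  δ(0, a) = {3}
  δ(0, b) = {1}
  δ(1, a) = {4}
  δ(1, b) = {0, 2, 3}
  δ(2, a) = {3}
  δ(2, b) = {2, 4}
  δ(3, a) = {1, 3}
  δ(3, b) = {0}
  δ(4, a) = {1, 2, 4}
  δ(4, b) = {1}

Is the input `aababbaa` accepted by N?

accepted

Start: {0}
read a: {3}
read a: {1, 3}
read b: {0, 2, 3}
read a: {1, 3}
read b: {0, 2, 3}
read b: {0, 1, 2, 4}
read a: {1, 2, 3, 4}
read a: {1, 2, 3, 4}
Reachable ∩ accepting = {2} — nonempty.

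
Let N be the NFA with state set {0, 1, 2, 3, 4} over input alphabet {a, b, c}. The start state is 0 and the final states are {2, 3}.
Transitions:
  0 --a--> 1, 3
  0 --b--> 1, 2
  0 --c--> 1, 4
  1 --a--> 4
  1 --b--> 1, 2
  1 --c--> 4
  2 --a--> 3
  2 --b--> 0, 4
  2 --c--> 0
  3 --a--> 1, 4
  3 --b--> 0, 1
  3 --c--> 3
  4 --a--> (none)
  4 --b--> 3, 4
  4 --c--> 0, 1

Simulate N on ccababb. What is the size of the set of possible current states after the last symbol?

5

Start: {0}
read c: {1, 4}
read c: {0, 1, 4}
read a: {1, 3, 4}
read b: {0, 1, 2, 3, 4}
read a: {1, 3, 4}
read b: {0, 1, 2, 3, 4}
read b: {0, 1, 2, 3, 4}
Final reachable set {0, 1, 2, 3, 4} has 5 states.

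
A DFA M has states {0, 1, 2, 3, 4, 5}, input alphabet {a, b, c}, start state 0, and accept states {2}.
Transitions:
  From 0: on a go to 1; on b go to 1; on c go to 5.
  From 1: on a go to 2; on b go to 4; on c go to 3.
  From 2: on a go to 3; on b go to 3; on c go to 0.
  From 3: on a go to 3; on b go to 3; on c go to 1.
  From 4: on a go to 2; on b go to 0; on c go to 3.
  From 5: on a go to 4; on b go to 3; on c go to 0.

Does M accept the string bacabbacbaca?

0 --b--> 1
1 --a--> 2
2 --c--> 0
0 --a--> 1
1 --b--> 4
4 --b--> 0
0 --a--> 1
1 --c--> 3
3 --b--> 3
3 --a--> 3
3 --c--> 1
1 --a--> 2
End in state 2, which is an accepting state.

accepted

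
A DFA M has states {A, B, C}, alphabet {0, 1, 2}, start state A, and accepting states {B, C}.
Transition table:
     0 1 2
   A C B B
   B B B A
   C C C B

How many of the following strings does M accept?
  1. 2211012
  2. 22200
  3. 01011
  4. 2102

2

2211012: rejected
22200: accepted
01011: accepted
2102: rejected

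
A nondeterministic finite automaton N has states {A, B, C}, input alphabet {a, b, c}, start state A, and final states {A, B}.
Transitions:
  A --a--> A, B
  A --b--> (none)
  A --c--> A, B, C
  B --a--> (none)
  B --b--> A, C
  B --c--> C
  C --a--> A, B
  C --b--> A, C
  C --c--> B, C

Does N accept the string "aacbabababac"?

accepted

Start: {A}
read a: {A, B}
read a: {A, B}
read c: {A, B, C}
read b: {A, C}
read a: {A, B}
read b: {A, C}
read a: {A, B}
read b: {A, C}
read a: {A, B}
read b: {A, C}
read a: {A, B}
read c: {A, B, C}
Reachable ∩ accepting = {A, B} — nonempty.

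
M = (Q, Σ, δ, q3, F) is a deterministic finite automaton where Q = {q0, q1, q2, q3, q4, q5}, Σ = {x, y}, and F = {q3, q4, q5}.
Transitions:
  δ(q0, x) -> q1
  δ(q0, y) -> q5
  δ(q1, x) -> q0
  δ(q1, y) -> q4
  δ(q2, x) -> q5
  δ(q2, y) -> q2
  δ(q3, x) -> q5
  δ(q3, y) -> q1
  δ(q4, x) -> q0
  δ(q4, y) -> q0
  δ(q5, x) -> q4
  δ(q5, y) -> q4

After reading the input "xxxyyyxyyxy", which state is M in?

q4

q3 --x--> q5
q5 --x--> q4
q4 --x--> q0
q0 --y--> q5
q5 --y--> q4
q4 --y--> q0
q0 --x--> q1
q1 --y--> q4
q4 --y--> q0
q0 --x--> q1
q1 --y--> q4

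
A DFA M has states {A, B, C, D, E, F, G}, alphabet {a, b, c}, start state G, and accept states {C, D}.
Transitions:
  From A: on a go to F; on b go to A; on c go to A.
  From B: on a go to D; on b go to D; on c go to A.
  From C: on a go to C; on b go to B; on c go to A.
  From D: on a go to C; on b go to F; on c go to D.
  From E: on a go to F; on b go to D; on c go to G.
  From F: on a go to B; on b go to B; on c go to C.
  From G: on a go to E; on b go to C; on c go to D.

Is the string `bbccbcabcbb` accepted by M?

G --b--> C
C --b--> B
B --c--> A
A --c--> A
A --b--> A
A --c--> A
A --a--> F
F --b--> B
B --c--> A
A --b--> A
A --b--> A
End in state A, which is not an accepting state.

rejected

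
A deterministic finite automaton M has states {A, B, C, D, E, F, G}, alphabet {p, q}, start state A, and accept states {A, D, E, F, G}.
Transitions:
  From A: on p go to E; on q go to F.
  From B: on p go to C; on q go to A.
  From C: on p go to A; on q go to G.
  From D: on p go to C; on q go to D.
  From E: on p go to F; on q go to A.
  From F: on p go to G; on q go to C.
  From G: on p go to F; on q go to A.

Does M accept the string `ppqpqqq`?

accepted

A --p--> E
E --p--> F
F --q--> C
C --p--> A
A --q--> F
F --q--> C
C --q--> G
End in state G, which is an accepting state.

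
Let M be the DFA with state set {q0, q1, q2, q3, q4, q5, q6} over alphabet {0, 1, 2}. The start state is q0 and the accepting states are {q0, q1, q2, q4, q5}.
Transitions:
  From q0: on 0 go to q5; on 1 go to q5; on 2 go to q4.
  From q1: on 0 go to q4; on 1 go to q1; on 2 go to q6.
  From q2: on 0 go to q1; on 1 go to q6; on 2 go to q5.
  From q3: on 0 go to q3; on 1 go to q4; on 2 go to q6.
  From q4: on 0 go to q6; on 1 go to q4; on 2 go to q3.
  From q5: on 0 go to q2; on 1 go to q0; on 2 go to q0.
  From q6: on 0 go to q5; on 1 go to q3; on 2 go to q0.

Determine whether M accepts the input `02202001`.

q0 --0--> q5
q5 --2--> q0
q0 --2--> q4
q4 --0--> q6
q6 --2--> q0
q0 --0--> q5
q5 --0--> q2
q2 --1--> q6
End in state q6, which is not an accepting state.

rejected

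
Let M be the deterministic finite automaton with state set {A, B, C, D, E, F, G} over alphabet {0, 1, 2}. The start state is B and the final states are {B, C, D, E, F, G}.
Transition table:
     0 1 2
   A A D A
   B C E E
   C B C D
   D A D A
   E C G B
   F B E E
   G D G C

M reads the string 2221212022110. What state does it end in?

A

B --2--> E
E --2--> B
B --2--> E
E --1--> G
G --2--> C
C --1--> C
C --2--> D
D --0--> A
A --2--> A
A --2--> A
A --1--> D
D --1--> D
D --0--> A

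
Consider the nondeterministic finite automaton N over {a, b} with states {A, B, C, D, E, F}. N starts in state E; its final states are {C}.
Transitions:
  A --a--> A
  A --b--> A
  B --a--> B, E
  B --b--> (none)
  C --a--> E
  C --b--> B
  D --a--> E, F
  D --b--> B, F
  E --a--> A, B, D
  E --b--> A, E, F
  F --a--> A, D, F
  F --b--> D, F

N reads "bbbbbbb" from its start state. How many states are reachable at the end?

Start: {E}
read b: {A, E, F}
read b: {A, D, E, F}
read b: {A, B, D, E, F}
read b: {A, B, D, E, F}
read b: {A, B, D, E, F}
read b: {A, B, D, E, F}
read b: {A, B, D, E, F}
Final reachable set {A, B, D, E, F} has 5 states.

5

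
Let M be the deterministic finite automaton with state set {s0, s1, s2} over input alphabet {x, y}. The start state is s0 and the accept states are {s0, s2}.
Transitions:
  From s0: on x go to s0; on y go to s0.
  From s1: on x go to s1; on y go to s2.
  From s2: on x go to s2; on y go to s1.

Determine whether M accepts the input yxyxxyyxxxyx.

accepted

s0 --y--> s0
s0 --x--> s0
s0 --y--> s0
s0 --x--> s0
s0 --x--> s0
s0 --y--> s0
s0 --y--> s0
s0 --x--> s0
s0 --x--> s0
s0 --x--> s0
s0 --y--> s0
s0 --x--> s0
End in state s0, which is an accepting state.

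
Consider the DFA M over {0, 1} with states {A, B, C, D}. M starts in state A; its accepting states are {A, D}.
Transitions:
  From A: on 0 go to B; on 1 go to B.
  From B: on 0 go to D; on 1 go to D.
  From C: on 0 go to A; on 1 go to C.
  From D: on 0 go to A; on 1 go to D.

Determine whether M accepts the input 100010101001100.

A --1--> B
B --0--> D
D --0--> A
A --0--> B
B --1--> D
D --0--> A
A --1--> B
B --0--> D
D --1--> D
D --0--> A
A --0--> B
B --1--> D
D --1--> D
D --0--> A
A --0--> B
End in state B, which is not an accepting state.

rejected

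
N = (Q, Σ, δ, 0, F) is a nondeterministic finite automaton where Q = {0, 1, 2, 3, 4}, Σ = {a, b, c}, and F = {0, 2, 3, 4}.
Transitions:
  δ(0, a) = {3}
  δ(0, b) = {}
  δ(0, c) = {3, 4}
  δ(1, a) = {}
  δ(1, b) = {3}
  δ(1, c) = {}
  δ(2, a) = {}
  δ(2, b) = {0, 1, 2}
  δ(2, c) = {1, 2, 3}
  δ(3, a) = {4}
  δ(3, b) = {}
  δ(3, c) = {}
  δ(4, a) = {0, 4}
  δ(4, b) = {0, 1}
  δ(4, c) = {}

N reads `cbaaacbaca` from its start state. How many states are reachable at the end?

Start: {0}
read c: {3, 4}
read b: {0, 1}
read a: {3}
read a: {4}
read a: {0, 4}
read c: {3, 4}
read b: {0, 1}
read a: {3}
read c: {}
The reachable set is empty and stays empty for the remaining 1 symbol.
Final reachable set {} has 0 states.

0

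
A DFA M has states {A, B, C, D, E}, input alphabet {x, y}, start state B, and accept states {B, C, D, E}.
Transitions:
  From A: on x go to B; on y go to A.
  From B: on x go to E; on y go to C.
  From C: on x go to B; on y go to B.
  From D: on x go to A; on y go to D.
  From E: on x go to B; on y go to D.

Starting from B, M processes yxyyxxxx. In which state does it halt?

B --y--> C
C --x--> B
B --y--> C
C --y--> B
B --x--> E
E --x--> B
B --x--> E
E --x--> B

B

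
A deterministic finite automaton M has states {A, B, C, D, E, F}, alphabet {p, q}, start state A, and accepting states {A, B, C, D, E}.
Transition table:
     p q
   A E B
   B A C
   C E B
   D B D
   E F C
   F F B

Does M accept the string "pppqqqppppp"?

A --p--> E
E --p--> F
F --p--> F
F --q--> B
B --q--> C
C --q--> B
B --p--> A
A --p--> E
E --p--> F
F --p--> F
F --p--> F
End in state F, which is not an accepting state.

rejected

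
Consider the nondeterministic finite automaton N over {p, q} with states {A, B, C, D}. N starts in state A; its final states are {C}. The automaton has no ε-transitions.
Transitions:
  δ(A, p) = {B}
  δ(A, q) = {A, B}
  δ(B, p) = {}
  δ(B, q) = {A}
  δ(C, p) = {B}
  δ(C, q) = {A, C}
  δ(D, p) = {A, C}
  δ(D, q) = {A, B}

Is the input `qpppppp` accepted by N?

rejected

Start: {A}
read q: {A, B}
read p: {B}
read p: {}
The reachable set is empty and stays empty for the remaining 4 symbols.
Reachable ∩ accepting = {} — empty.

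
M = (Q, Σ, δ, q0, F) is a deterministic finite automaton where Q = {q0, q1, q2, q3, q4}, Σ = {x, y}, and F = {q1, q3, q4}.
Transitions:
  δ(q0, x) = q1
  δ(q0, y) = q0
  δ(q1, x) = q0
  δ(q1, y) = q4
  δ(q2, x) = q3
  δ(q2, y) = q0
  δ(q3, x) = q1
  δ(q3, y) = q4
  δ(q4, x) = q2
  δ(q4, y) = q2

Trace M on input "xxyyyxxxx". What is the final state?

q0

q0 --x--> q1
q1 --x--> q0
q0 --y--> q0
q0 --y--> q0
q0 --y--> q0
q0 --x--> q1
q1 --x--> q0
q0 --x--> q1
q1 --x--> q0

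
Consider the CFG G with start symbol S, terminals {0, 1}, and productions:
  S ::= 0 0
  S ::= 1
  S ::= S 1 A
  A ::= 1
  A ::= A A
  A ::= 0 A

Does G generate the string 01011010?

no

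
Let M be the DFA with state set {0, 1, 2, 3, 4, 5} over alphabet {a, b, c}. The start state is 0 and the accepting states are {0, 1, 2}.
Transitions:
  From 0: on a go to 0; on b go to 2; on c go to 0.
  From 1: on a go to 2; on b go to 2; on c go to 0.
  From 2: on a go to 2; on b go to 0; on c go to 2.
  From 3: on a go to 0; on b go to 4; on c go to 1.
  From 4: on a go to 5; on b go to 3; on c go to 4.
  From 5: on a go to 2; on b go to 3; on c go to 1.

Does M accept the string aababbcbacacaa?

0 --a--> 0
0 --a--> 0
0 --b--> 2
2 --a--> 2
2 --b--> 0
0 --b--> 2
2 --c--> 2
2 --b--> 0
0 --a--> 0
0 --c--> 0
0 --a--> 0
0 --c--> 0
0 --a--> 0
0 --a--> 0
End in state 0, which is an accepting state.

accepted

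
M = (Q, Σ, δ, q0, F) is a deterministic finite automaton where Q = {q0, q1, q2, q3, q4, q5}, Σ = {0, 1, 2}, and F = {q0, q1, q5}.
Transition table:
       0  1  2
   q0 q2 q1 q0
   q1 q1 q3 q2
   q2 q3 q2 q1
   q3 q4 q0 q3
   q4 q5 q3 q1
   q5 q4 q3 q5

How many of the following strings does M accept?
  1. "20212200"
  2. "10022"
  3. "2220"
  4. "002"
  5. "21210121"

"20212200": accepted
"10022": accepted
"2220": rejected
"002": rejected
"21210121": accepted

3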